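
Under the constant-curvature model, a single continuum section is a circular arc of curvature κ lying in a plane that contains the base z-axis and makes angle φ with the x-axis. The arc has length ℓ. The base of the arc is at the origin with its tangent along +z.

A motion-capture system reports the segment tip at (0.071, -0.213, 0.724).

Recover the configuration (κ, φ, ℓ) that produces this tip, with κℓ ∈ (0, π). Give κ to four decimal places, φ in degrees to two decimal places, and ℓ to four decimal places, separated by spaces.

0.7815 288.43 0.7696

ρ = √(x²+y²) = √(0.071² + -0.213²) = 0.22452
φ = atan2(y, x) mod 360° = atan2(-0.213, 0.071) = 288.4349°
|p|² = ρ² + z² = 0.22452² + 0.724² = 0.57459
κ = 2ρ / |p|² = 2×0.22452 / 0.57459 = 0.78151
θ = 2·atan2(ρ, z) = 2·atan2(0.22452, 0.724) = 0.60142 rad
ℓ = θ/κ = 0.60142/0.78151 = 0.76956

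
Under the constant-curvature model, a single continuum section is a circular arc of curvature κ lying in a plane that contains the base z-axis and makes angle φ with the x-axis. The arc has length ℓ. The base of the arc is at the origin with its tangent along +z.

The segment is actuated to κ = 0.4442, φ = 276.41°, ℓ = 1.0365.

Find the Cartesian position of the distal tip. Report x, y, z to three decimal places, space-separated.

0.026 -0.233 1.000

θ = κ·ℓ = 0.4442 × 1.0365 = 0.46041 rad
ρ = (1 − cos θ)/κ = (1 − 0.89587)/0.4442 = 0.23442
z = sin θ / κ = 0.44432/0.4442 = 1.00027
x = ρ cos φ = 0.23442 × cos(276.41°) = 0.02617
y = ρ sin φ = 0.23442 × sin(276.41°) = -0.23296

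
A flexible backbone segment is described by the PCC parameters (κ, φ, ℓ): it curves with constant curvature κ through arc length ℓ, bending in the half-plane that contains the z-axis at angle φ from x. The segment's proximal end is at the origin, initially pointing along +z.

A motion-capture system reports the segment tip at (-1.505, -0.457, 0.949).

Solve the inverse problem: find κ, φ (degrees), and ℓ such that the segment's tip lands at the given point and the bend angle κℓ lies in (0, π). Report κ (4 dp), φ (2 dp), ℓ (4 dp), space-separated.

0.9322 196.89 2.2053

ρ = √(x²+y²) = √(-1.505² + -0.457²) = 1.57286
φ = atan2(y, x) mod 360° = atan2(-0.457, -1.505) = 196.8911°
|p|² = ρ² + z² = 1.57286² + 0.949² = 3.37447
κ = 2ρ / |p|² = 2×1.57286 / 3.37447 = 0.93221
θ = 2·atan2(ρ, z) = 2·atan2(1.57286, 0.949) = 2.05582 rad
ℓ = θ/κ = 2.05582/0.93221 = 2.20532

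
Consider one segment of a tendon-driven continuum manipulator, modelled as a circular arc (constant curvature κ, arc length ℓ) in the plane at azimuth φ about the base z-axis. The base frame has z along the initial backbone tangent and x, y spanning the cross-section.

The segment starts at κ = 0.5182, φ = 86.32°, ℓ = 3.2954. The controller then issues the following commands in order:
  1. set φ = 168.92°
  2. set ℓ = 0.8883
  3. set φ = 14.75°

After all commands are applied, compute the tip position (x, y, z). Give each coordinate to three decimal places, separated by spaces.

initial: κ=0.5182, φ=86.32°, ℓ=3.2954
cmd 1: set φ=168.92° → (κ,φ,ℓ)=(0.5182,168.92°,3.2954) → tip=(-2.1522,0.4215,1.9117)
cmd 2: set ℓ=0.8883 → (κ,φ,ℓ)=(0.5182,168.92°,0.8883) → tip=(-0.1971,0.0386,0.8573)
cmd 3: set φ=14.75° → (κ,φ,ℓ)=(0.5182,14.75°,0.8883) → tip=(0.1942,0.0511,0.8573)

0.194 0.051 0.857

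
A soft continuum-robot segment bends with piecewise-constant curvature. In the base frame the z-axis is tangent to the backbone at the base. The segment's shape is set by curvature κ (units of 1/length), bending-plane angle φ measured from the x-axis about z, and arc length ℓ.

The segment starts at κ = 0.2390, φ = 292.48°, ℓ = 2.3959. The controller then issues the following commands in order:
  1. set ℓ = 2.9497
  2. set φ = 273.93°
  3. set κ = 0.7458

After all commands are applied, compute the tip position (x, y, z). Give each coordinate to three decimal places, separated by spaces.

0.146 -2.125 1.084

initial: κ=0.2390, φ=292.48°, ℓ=2.3959
cmd 1: set ℓ=2.9497 → (κ,φ,ℓ)=(0.2390,292.48°,2.9497) → tip=(0.3814,-0.9216,2.7114)
cmd 2: set φ=273.93° → (κ,φ,ℓ)=(0.2390,273.93°,2.9497) → tip=(0.0684,-0.9950,2.7114)
cmd 3: set κ=0.7458 → (κ,φ,ℓ)=(0.7458,273.93°,2.9497) → tip=(0.1460,-2.1248,1.0842)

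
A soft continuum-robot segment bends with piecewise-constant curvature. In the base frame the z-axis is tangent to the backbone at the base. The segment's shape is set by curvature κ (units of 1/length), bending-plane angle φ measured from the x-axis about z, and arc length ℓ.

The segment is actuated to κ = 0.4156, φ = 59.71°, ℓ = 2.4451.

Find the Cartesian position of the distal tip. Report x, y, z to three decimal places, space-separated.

θ = κ·ℓ = 0.4156 × 2.4451 = 1.01618 rad
ρ = (1 − cos θ)/κ = (1 − 0.52661)/0.4156 = 1.13904
z = sin θ / κ = 0.85010/0.4156 = 2.04549
x = ρ cos φ = 1.13904 × cos(59.71°) = 0.57451
y = ρ sin φ = 1.13904 × sin(59.71°) = 0.98354

0.575 0.984 2.045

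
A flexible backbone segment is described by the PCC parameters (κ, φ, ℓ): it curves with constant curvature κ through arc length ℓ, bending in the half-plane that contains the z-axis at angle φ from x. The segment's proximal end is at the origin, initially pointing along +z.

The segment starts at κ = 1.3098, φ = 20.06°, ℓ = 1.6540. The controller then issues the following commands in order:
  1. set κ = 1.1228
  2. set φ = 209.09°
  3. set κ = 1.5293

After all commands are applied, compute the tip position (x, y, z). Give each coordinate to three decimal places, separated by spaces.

-1.039 -0.578 0.376

initial: κ=1.3098, φ=20.06°, ℓ=1.6540
cmd 1: set κ=1.1228 → (κ,φ,ℓ)=(1.1228,20.06°,1.6540) → tip=(1.0729,0.3918,0.8544)
cmd 2: set φ=209.09° → (κ,φ,ℓ)=(1.1228,209.09°,1.6540) → tip=(-0.9981,-0.5553,0.8544)
cmd 3: set κ=1.5293 → (κ,φ,ℓ)=(1.5293,209.09°,1.6540) → tip=(-1.0391,-0.5781,0.3757)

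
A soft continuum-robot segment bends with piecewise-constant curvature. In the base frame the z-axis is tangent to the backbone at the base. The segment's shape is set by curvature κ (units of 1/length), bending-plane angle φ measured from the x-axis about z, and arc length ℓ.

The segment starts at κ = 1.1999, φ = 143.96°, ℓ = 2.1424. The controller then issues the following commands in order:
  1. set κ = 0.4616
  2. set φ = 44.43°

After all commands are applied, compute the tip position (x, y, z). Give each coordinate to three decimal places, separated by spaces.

0.697 0.683 1.810

initial: κ=1.1999, φ=143.96°, ℓ=2.1424
cmd 1: set κ=0.4616 → (κ,φ,ℓ)=(0.4616,143.96°,2.1424) → tip=(-0.7890,0.5741,1.8099)
cmd 2: set φ=44.43° → (κ,φ,ℓ)=(0.4616,44.43°,2.1424) → tip=(0.6968,0.6831,1.8099)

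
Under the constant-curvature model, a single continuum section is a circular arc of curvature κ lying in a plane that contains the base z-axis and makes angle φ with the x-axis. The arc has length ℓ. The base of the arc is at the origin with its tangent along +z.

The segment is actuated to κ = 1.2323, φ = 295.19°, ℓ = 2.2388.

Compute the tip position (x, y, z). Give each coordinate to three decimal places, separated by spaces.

θ = κ·ℓ = 1.2323 × 2.2388 = 2.75887 rad
ρ = (1 − cos θ)/κ = (1 − -0.92765)/1.2323 = 1.56427
z = sin θ / κ = 0.37344/1.2323 = 0.30305
x = ρ cos φ = 1.56427 × cos(295.19°) = 0.66579
y = ρ sin φ = 1.56427 × sin(295.19°) = -1.41551

0.666 -1.416 0.303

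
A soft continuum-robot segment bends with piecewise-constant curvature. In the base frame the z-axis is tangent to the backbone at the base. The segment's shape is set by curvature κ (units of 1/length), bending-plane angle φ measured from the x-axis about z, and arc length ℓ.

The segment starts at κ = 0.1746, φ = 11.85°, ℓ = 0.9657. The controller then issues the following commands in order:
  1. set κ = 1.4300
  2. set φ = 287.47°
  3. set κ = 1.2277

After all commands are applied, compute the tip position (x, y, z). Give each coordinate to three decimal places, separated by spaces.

0.153 -0.485 0.755

initial: κ=0.1746, φ=11.85°, ℓ=0.9657
cmd 1: set κ=1.4300 → (κ,φ,ℓ)=(1.4300,11.85°,0.9657) → tip=(0.5552,0.1165,0.6867)
cmd 2: set φ=287.47° → (κ,φ,ℓ)=(1.4300,287.47°,0.9657) → tip=(0.1703,-0.5412,0.6867)
cmd 3: set κ=1.2277 → (κ,φ,ℓ)=(1.2277,287.47°,0.9657) → tip=(0.1526,-0.4850,0.7548)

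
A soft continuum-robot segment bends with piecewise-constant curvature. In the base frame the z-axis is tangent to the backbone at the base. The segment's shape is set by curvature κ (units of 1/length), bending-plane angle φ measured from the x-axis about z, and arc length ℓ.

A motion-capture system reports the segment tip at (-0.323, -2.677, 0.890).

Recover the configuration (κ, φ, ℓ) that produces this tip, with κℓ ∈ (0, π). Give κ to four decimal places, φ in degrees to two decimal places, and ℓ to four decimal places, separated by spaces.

0.6689 263.12 3.7437

ρ = √(x²+y²) = √(-0.323² + -2.677²) = 2.69642
φ = atan2(y, x) mod 360° = atan2(-2.677, -0.323) = 263.1201°
|p|² = ρ² + z² = 2.69642² + 0.890² = 8.06276
κ = 2ρ / |p|² = 2×2.69642 / 8.06276 = 0.66886
θ = 2·atan2(ρ, z) = 2·atan2(2.69642, 0.890) = 2.50398 rad
ℓ = θ/κ = 2.50398/0.66886 = 3.74366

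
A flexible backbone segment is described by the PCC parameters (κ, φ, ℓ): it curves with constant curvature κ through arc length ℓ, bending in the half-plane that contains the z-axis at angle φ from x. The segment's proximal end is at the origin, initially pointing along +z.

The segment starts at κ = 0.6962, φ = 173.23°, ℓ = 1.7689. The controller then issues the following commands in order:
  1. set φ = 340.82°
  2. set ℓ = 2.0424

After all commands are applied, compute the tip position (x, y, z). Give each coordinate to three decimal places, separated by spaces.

initial: κ=0.6962, φ=173.23°, ℓ=1.7689
cmd 1: set φ=340.82° → (κ,φ,ℓ)=(0.6962,340.82°,1.7689) → tip=(0.9051,-0.3148,1.3545)
cmd 2: set ℓ=2.0424 → (κ,φ,ℓ)=(0.6962,340.82°,2.0424) → tip=(1.1554,-0.4019,1.4205)

1.155 -0.402 1.420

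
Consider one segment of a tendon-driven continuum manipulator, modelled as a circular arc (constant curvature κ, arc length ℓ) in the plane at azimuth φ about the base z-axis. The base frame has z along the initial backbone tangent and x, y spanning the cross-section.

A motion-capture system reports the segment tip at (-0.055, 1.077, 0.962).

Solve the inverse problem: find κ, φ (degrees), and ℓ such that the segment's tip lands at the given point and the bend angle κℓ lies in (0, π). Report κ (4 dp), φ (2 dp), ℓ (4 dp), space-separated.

1.0328 92.92 1.6313

ρ = √(x²+y²) = √(-0.055² + 1.077²) = 1.07840
φ = atan2(y, x) mod 360° = atan2(1.077, -0.055) = 92.9234°
|p|² = ρ² + z² = 1.07840² + 0.962² = 2.08840
κ = 2ρ / |p|² = 2×1.07840 / 2.08840 = 1.03276
θ = 2·atan2(ρ, z) = 2·atan2(1.07840, 0.962) = 1.68477 rad
ℓ = θ/κ = 1.68477/1.03276 = 1.63133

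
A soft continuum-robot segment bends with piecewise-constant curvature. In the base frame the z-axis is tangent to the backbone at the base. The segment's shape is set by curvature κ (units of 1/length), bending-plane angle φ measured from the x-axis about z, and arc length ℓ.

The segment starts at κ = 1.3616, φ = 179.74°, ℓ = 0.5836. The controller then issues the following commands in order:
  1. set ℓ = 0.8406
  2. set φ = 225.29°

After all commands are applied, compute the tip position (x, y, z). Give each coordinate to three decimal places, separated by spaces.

initial: κ=1.3616, φ=179.74°, ℓ=0.5836
cmd 1: set ℓ=0.8406 → (κ,φ,ℓ)=(1.3616,179.74°,0.8406) → tip=(-0.4308,0.0020,0.6687)
cmd 2: set φ=225.29° → (κ,φ,ℓ)=(1.3616,225.29°,0.8406) → tip=(-0.3031,-0.3061,0.6687)

-0.303 -0.306 0.669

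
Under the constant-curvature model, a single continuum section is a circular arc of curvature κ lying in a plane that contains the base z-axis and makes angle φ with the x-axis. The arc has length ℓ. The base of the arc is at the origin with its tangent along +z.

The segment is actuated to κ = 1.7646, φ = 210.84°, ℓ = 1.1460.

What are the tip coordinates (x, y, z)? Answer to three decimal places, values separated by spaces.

-0.699 -0.417 0.510

θ = κ·ℓ = 1.7646 × 1.1460 = 2.02223 rad
ρ = (1 − cos θ)/κ = (1 − -0.43626)/1.7646 = 0.81393
z = sin θ / κ = 0.89982/1.7646 = 0.50993
x = ρ cos φ = 0.81393 × cos(210.84°) = -0.69884
y = ρ sin φ = 0.81393 × sin(210.84°) = -0.41725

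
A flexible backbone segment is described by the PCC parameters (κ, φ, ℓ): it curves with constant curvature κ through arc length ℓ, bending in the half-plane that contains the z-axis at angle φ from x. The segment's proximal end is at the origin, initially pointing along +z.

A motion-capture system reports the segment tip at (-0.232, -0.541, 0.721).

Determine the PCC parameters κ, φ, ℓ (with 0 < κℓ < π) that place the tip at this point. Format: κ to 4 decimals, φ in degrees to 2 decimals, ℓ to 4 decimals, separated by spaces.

ρ = √(x²+y²) = √(-0.232² + -0.541²) = 0.58865
φ = atan2(y, x) mod 360° = atan2(-0.541, -0.232) = 246.7886°
|p|² = ρ² + z² = 0.58865² + 0.721² = 0.86635
κ = 2ρ / |p|² = 2×0.58865 / 0.86635 = 1.35892
θ = 2·atan2(ρ, z) = 2·atan2(0.58865, 0.721) = 1.36936 rad
ℓ = θ/κ = 1.36936/1.35892 = 1.00768

1.3589 246.79 1.0077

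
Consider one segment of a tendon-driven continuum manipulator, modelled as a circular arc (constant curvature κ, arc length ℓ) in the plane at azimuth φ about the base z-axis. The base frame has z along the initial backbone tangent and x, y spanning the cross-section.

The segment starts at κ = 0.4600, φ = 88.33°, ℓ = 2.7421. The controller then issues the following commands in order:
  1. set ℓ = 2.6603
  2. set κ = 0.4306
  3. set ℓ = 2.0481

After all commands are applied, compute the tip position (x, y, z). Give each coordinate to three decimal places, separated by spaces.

initial: κ=0.4600, φ=88.33°, ℓ=2.7421
cmd 1: set ℓ=2.6603 → (κ,φ,ℓ)=(0.4600,88.33°,2.6603) → tip=(0.0418,1.4339,2.0443)
cmd 2: set κ=0.4306 → (κ,φ,ℓ)=(0.4306,88.33°,2.6603) → tip=(0.0398,1.3636,2.1155)
cmd 3: set ℓ=2.0481 → (κ,φ,ℓ)=(0.4306,88.33°,2.0481) → tip=(0.0247,0.8457,1.7927)

0.025 0.846 1.793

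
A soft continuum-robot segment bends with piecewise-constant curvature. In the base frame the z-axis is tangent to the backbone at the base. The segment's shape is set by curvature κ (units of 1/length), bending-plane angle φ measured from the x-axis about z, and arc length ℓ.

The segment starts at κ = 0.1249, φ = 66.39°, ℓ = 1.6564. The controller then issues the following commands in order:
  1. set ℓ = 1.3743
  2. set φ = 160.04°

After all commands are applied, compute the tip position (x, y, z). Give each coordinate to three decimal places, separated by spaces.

-0.111 0.040 1.368

initial: κ=0.1249, φ=66.39°, ℓ=1.6564
cmd 1: set ℓ=1.3743 → (κ,φ,ℓ)=(0.1249,66.39°,1.3743) → tip=(0.0471,0.1078,1.3676)
cmd 2: set φ=160.04° → (κ,φ,ℓ)=(0.1249,160.04°,1.3743) → tip=(-0.1106,0.0402,1.3676)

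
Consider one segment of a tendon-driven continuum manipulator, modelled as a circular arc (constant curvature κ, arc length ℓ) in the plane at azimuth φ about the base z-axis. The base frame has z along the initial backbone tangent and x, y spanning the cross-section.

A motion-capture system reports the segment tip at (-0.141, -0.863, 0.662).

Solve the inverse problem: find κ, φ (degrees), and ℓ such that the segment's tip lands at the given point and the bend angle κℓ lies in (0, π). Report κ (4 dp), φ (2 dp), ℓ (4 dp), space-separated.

ρ = √(x²+y²) = √(-0.141² + -0.863²) = 0.87444
φ = atan2(y, x) mod 360° = atan2(-0.863, -0.141) = 260.7208°
|p|² = ρ² + z² = 0.87444² + 0.662² = 1.20289
κ = 2ρ / |p|² = 2×0.87444 / 1.20289 = 1.45390
θ = 2·atan2(ρ, z) = 2·atan2(0.87444, 0.662) = 1.84559 rad
ℓ = θ/κ = 1.84559/1.45390 = 1.26941

1.4539 260.72 1.2694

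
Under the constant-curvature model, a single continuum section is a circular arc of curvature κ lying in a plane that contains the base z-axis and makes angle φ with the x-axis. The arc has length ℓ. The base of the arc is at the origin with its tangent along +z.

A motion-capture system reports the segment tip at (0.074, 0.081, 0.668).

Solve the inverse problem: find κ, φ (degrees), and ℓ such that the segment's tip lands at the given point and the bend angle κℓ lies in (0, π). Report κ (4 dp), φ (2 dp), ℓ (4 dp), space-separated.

0.4788 47.59 0.6799

ρ = √(x²+y²) = √(0.074² + 0.081²) = 0.10971
φ = atan2(y, x) mod 360° = atan2(0.081, 0.074) = 47.5858°
|p|² = ρ² + z² = 0.10971² + 0.668² = 0.45826
κ = 2ρ / |p|² = 2×0.10971 / 0.45826 = 0.47882
θ = 2·atan2(ρ, z) = 2·atan2(0.10971, 0.668) = 0.32558 rad
ℓ = θ/κ = 0.32558/0.47882 = 0.67995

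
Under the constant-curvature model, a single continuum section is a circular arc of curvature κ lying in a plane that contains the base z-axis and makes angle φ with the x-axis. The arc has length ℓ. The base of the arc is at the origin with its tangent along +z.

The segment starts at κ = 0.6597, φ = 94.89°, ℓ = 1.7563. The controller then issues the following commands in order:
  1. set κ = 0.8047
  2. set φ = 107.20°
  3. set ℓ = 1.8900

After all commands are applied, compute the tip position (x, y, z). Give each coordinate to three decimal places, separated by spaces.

-0.349 1.128 1.241

initial: κ=0.6597, φ=94.89°, ℓ=1.7563
cmd 1: set κ=0.8047 → (κ,φ,ℓ)=(0.8047,94.89°,1.7563) → tip=(-0.0893,1.0440,1.2273)
cmd 2: set φ=107.20° → (κ,φ,ℓ)=(0.8047,107.20°,1.7563) → tip=(-0.3098,1.0009,1.2273)
cmd 3: set ℓ=1.8900 → (κ,φ,ℓ)=(0.8047,107.20°,1.8900) → tip=(-0.3491,1.1279,1.2412)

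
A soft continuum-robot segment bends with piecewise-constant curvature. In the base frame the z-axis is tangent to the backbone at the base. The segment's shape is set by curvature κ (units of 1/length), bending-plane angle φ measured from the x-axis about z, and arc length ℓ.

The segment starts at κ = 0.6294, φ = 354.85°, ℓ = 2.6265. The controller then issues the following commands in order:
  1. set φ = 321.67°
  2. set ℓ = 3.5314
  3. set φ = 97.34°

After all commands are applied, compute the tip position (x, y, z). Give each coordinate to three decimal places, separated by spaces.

initial: κ=0.6294, φ=354.85°, ℓ=2.6265
cmd 1: set φ=321.67° → (κ,φ,ℓ)=(0.6294,321.67°,2.6265) → tip=(1.3488,-1.0664,1.5834)
cmd 2: set ℓ=3.5314 → (κ,φ,ℓ)=(0.6294,321.67°,3.5314) → tip=(2.0025,-1.5832,1.2630)
cmd 3: set φ=97.34° → (κ,φ,ℓ)=(0.6294,97.34°,3.5314) → tip=(-0.3261,2.5318,1.2630)

-0.326 2.532 1.263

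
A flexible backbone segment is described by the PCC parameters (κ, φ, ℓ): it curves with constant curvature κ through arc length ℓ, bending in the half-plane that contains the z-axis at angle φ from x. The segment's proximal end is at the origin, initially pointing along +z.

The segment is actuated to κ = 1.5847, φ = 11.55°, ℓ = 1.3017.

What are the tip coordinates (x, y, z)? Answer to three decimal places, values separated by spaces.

θ = κ·ℓ = 1.5847 × 1.3017 = 2.06280 rad
ρ = (1 − cos θ)/κ = (1 − -0.47240)/1.5847 = 0.92913
z = sin θ / κ = 0.88139/1.5847 = 0.55618
x = ρ cos φ = 0.92913 × cos(11.55°) = 0.91032
y = ρ sin φ = 0.92913 × sin(11.55°) = 0.18603

0.910 0.186 0.556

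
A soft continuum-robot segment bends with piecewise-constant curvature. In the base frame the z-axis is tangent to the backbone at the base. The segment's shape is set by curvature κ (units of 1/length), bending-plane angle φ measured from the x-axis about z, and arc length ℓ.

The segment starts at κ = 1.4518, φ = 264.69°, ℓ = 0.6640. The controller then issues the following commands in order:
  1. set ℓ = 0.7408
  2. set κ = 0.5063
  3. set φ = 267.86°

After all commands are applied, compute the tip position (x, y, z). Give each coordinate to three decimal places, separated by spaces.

-0.005 -0.137 0.724

initial: κ=1.4518, φ=264.69°, ℓ=0.6640
cmd 1: set ℓ=0.7408 → (κ,φ,ℓ)=(1.4518,264.69°,0.7408) → tip=(-0.0334,-0.3599,0.6060)
cmd 2: set κ=0.5063 → (κ,φ,ℓ)=(0.5063,264.69°,0.7408) → tip=(-0.0127,-0.1367,0.7236)
cmd 3: set φ=267.86° → (κ,φ,ℓ)=(0.5063,267.86°,0.7408) → tip=(-0.0051,-0.1372,0.7236)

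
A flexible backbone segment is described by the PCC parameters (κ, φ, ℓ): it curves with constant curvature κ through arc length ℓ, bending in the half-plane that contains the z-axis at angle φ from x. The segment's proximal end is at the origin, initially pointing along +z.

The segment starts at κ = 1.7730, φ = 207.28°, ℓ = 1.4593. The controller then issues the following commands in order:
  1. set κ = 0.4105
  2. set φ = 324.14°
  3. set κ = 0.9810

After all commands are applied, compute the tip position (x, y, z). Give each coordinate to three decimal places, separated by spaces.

0.712 -0.514 1.010

initial: κ=1.7730, φ=207.28°, ℓ=1.4593
cmd 1: set κ=0.4105 → (κ,φ,ℓ)=(0.4105,207.28°,1.4593) → tip=(-0.3770,-0.1944,1.3736)
cmd 2: set φ=324.14° → (κ,φ,ℓ)=(0.4105,324.14°,1.4593) → tip=(0.3438,-0.2485,1.3736)
cmd 3: set κ=0.9810 → (κ,φ,ℓ)=(0.9810,324.14°,1.4593) → tip=(0.7115,-0.5143,1.0095)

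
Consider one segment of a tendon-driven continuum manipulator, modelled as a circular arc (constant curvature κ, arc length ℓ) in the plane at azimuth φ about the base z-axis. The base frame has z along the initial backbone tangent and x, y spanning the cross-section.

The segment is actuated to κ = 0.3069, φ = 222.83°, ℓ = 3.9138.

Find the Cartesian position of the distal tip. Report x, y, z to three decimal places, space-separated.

θ = κ·ℓ = 0.3069 × 3.9138 = 1.20115 rad
ρ = (1 − cos θ)/κ = (1 − 0.36129)/0.3069 = 2.08117
z = sin θ / κ = 0.93245/0.3069 = 3.03830
x = ρ cos φ = 2.08117 × cos(222.83°) = -1.52627
y = ρ sin φ = 2.08117 × sin(222.83°) = -1.41483

-1.526 -1.415 3.038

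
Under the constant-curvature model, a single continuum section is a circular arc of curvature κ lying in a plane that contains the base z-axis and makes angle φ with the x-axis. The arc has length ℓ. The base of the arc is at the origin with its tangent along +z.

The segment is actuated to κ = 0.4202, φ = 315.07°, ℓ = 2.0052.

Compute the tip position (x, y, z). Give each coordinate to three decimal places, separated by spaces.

θ = κ·ℓ = 0.4202 × 2.0052 = 0.84259 rad
ρ = (1 − cos θ)/κ = (1 − 0.66554)/0.4202 = 0.79596
z = sin θ / κ = 0.74637/0.4202 = 1.77622
x = ρ cos φ = 0.79596 × cos(315.07°) = 0.56352
y = ρ sin φ = 0.79596 × sin(315.07°) = -0.56214

0.564 -0.562 1.776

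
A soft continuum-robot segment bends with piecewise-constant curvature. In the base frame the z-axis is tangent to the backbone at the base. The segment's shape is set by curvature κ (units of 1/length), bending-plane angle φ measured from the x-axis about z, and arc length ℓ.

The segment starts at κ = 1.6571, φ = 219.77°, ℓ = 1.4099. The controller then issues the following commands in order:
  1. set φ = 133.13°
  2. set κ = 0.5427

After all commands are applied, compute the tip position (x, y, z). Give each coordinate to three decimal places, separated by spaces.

-0.351 0.375 1.276

initial: κ=1.6571, φ=219.77°, ℓ=1.4099
cmd 1: set φ=133.13° → (κ,φ,ℓ)=(1.6571,133.13°,1.4099) → tip=(-0.6984,0.7456,0.4351)
cmd 2: set κ=0.5427 → (κ,φ,ℓ)=(0.5427,133.13°,1.4099) → tip=(-0.3511,0.3748,1.2763)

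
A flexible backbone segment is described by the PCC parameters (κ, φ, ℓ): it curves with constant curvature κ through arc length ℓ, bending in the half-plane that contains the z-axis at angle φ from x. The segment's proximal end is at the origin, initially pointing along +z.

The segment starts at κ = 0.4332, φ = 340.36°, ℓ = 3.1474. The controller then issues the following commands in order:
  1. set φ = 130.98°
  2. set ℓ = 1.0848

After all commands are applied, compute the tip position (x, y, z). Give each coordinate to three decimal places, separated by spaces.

-0.164 0.189 1.045

initial: κ=0.4332, φ=340.36°, ℓ=3.1474
cmd 1: set φ=130.98° → (κ,φ,ℓ)=(0.4332,130.98°,3.1474) → tip=(-1.2022,1.3839,2.2590)
cmd 2: set ℓ=1.0848 → (κ,φ,ℓ)=(0.4332,130.98°,1.0848) → tip=(-0.1641,0.1889,1.0453)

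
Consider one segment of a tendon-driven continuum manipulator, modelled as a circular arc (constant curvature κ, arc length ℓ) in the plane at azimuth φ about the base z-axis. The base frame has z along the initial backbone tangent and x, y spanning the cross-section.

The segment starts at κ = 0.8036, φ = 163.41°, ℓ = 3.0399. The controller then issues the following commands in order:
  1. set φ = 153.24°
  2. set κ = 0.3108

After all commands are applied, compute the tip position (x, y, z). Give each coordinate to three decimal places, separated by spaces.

initial: κ=0.8036, φ=163.41°, ℓ=3.0399
cmd 1: set φ=153.24° → (κ,φ,ℓ)=(0.8036,153.24°,3.0399) → tip=(-1.9619,0.9893,0.8005)
cmd 2: set κ=0.3108 → (κ,φ,ℓ)=(0.3108,153.24°,3.0399) → tip=(-1.1897,0.5999,2.6074)

-1.190 0.600 2.607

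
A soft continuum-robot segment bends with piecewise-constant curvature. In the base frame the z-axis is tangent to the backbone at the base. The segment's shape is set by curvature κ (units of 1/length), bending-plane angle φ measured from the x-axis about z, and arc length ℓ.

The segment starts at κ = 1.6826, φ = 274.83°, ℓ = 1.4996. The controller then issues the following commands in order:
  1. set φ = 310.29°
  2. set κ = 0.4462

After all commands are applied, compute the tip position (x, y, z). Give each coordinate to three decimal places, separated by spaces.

0.313 -0.369 1.390

initial: κ=1.6826, φ=274.83°, ℓ=1.4996
cmd 1: set φ=310.29° → (κ,φ,ℓ)=(1.6826,310.29°,1.4996) → tip=(0.6975,-0.8227,0.3445)
cmd 2: set κ=0.4462 → (κ,φ,ℓ)=(0.4462,310.29°,1.4996) → tip=(0.3125,-0.3686,1.3902)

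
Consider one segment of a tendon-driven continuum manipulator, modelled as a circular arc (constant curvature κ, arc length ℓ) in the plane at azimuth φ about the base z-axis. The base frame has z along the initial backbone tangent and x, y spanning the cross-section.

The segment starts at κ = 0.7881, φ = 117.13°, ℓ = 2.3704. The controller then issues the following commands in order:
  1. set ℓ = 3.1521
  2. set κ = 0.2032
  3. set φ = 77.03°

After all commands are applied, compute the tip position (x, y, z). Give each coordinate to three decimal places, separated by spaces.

initial: κ=0.7881, φ=117.13°, ℓ=2.3704
cmd 1: set ℓ=3.1521 → (κ,φ,ℓ)=(0.7881,117.13°,3.1521) → tip=(-1.0366,2.0232,0.7754)
cmd 2: set κ=0.2032 → (κ,φ,ℓ)=(0.2032,117.13°,3.1521) → tip=(-0.4448,0.8681,2.9410)
cmd 3: set φ=77.03° → (κ,φ,ℓ)=(0.2032,77.03°,3.1521) → tip=(0.2189,0.9505,2.9410)

0.219 0.951 2.941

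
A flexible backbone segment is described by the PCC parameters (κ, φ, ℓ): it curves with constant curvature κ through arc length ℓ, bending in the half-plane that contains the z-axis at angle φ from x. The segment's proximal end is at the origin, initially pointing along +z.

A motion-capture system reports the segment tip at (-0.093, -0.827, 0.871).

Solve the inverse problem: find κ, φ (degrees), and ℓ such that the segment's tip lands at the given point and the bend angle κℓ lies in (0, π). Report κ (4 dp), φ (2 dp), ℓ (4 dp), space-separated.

ρ = √(x²+y²) = √(-0.093² + -0.827²) = 0.83221
φ = atan2(y, x) mod 360° = atan2(-0.827, -0.093) = 263.5838°
|p|² = ρ² + z² = 0.83221² + 0.871² = 1.45122
κ = 2ρ / |p|² = 2×0.83221 / 1.45122 = 1.14692
θ = 2·atan2(ρ, z) = 2·atan2(0.83221, 0.871) = 1.52526 rad
ℓ = θ/κ = 1.52526/1.14692 = 1.32988

1.1469 263.58 1.3299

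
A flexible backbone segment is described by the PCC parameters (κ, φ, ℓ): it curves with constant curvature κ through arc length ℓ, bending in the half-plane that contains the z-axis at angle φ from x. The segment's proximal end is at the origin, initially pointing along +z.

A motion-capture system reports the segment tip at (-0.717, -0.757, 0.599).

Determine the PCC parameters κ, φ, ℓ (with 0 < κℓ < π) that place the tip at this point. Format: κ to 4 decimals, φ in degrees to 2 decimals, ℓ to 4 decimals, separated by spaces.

1.4422 226.55 1.4552

ρ = √(x²+y²) = √(-0.717² + -0.757²) = 1.04266
φ = atan2(y, x) mod 360° = atan2(-0.757, -0.717) = 226.5545°
|p|² = ρ² + z² = 1.04266² + 0.599² = 1.44594
κ = 2ρ / |p|² = 2×1.04266 / 1.44594 = 1.44219
θ = 2·atan2(ρ, z) = 2·atan2(1.04266, 0.599) = 2.09869 rad
ℓ = θ/κ = 2.09869/1.44219 = 1.45521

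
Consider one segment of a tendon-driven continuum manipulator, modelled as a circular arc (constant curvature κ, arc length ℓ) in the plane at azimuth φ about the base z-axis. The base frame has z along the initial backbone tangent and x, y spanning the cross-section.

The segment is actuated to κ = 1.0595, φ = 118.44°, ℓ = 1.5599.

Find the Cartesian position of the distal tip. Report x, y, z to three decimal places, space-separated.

θ = κ·ℓ = 1.0595 × 1.5599 = 1.65271 rad
ρ = (1 − cos θ)/κ = (1 − -0.08183)/1.0595 = 1.02107
z = sin θ / κ = 0.99665/1.0595 = 0.94068
x = ρ cos φ = 1.02107 × cos(118.44°) = -0.48627
y = ρ sin φ = 1.02107 × sin(118.44°) = 0.89785

-0.486 0.898 0.941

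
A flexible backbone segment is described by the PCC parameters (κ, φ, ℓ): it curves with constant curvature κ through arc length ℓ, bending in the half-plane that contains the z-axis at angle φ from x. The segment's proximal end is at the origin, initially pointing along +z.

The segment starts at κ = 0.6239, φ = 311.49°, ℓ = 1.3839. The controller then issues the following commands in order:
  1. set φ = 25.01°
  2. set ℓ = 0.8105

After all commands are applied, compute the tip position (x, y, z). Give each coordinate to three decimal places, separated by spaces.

0.182 0.085 0.776

initial: κ=0.6239, φ=311.49°, ℓ=1.3839
cmd 1: set φ=25.01° → (κ,φ,ℓ)=(0.6239,25.01°,1.3839) → tip=(0.5086,0.2373,1.2183)
cmd 2: set ℓ=0.8105 → (κ,φ,ℓ)=(0.6239,25.01°,0.8105) → tip=(0.1818,0.0848,0.7764)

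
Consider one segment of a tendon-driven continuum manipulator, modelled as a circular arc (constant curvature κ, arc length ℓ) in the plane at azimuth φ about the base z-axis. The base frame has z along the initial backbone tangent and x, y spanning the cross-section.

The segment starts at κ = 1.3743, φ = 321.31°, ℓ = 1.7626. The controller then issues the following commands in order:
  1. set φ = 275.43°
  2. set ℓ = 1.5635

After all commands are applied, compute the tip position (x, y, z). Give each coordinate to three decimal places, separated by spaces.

0.106 -1.120 0.609

initial: κ=1.3743, φ=321.31°, ℓ=1.7626
cmd 1: set φ=275.43° → (κ,φ,ℓ)=(1.3743,275.43°,1.7626) → tip=(0.1207,-1.2693,0.4794)
cmd 2: set ℓ=1.5635 → (κ,φ,ℓ)=(1.3743,275.43°,1.5635) → tip=(0.1065,-1.1201,0.6095)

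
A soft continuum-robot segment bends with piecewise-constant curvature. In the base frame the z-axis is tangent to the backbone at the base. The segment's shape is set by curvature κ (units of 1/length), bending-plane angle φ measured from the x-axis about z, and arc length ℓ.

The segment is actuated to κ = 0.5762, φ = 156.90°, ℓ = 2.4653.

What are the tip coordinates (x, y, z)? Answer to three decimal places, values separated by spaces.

θ = κ·ℓ = 0.5762 × 2.4653 = 1.42051 rad
ρ = (1 − cos θ)/κ = (1 − 0.14973)/0.5762 = 1.47566
z = sin θ / κ = 0.98873/0.5762 = 1.71595
x = ρ cos φ = 1.47566 × cos(156.90°) = -1.35734
y = ρ sin φ = 1.47566 × sin(156.90°) = 0.57896

-1.357 0.579 1.716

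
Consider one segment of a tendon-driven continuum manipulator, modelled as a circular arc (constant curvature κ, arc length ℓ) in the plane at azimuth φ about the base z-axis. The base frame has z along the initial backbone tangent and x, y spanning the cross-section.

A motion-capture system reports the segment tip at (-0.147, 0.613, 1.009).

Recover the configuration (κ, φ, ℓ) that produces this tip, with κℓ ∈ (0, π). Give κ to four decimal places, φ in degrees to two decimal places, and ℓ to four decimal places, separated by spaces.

0.8907 103.49 1.2539

ρ = √(x²+y²) = √(-0.147² + 0.613²) = 0.63038
φ = atan2(y, x) mod 360° = atan2(0.613, -0.147) = 103.4851°
|p|² = ρ² + z² = 0.63038² + 1.009² = 1.41546
κ = 2ρ / |p|² = 2×0.63038 / 1.41546 = 0.89071
θ = 2·atan2(ρ, z) = 2·atan2(0.63038, 1.009) = 1.11685 rad
ℓ = θ/κ = 1.11685/0.89071 = 1.25389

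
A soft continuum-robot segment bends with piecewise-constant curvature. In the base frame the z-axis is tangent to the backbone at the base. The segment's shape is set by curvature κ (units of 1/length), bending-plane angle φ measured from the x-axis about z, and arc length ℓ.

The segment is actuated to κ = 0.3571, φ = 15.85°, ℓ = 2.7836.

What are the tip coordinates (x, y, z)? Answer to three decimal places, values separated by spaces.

1.225 0.348 2.347

θ = κ·ℓ = 0.3571 × 2.7836 = 0.99402 rad
ρ = (1 − cos θ)/κ = (1 − 0.54532)/0.3571 = 1.27325
z = sin θ / κ = 0.83823/0.3571 = 2.34732
x = ρ cos φ = 1.27325 × cos(15.85°) = 1.22484
y = ρ sin φ = 1.27325 × sin(15.85°) = 0.34775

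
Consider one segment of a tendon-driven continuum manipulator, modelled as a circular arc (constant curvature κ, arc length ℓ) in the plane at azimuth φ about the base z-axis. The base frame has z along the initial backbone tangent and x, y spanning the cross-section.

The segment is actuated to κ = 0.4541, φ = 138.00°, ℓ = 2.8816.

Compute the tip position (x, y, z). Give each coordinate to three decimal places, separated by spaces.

-1.212 1.091 2.127

θ = κ·ℓ = 0.4541 × 2.8816 = 1.30853 rad
ρ = (1 − cos θ)/κ = (1 − 0.25927)/0.4541 = 1.63121
z = sin θ / κ = 0.96581/0.4541 = 2.12686
x = ρ cos φ = 1.63121 × cos(138.00°) = -1.21223
y = ρ sin φ = 1.63121 × sin(138.00°) = 1.09150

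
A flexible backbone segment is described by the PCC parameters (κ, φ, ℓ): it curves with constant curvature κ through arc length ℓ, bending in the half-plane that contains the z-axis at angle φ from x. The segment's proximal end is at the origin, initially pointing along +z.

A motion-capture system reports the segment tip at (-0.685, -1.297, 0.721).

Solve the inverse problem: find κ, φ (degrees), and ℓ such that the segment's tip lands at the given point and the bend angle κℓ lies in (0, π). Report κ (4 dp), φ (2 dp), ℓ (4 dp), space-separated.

ρ = √(x²+y²) = √(-0.685² + -1.297²) = 1.46678
φ = atan2(y, x) mod 360° = atan2(-1.297, -0.685) = 242.1596°
|p|² = ρ² + z² = 1.46678² + 0.721² = 2.67127
κ = 2ρ / |p|² = 2×1.46678 / 2.67127 = 1.09818
θ = 2·atan2(ρ, z) = 2·atan2(1.46678, 0.721) = 2.22786 rad
ℓ = θ/κ = 2.22786/1.09818 = 2.02867

1.0982 242.16 2.0287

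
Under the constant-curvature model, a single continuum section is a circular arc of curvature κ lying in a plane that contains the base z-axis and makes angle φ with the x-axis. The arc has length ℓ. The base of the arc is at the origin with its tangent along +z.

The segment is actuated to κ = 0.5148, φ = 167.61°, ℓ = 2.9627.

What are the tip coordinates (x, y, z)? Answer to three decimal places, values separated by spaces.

θ = κ·ℓ = 0.5148 × 2.9627 = 1.52520 rad
ρ = (1 − cos θ)/κ = (1 − 0.04558)/0.5148 = 1.85396
z = sin θ / κ = 0.99896/0.5148 = 1.94048
x = ρ cos φ = 1.85396 × cos(167.61°) = -1.81078
y = ρ sin φ = 1.85396 × sin(167.61°) = 0.39779

-1.811 0.398 1.940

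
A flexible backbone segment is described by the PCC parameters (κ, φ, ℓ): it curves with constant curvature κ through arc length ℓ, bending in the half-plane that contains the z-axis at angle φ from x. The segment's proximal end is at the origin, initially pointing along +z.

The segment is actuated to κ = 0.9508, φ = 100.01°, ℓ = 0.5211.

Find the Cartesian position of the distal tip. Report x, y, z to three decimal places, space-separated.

-0.022 0.125 0.500

θ = κ·ℓ = 0.9508 × 0.5211 = 0.49546 rad
ρ = (1 − cos θ)/κ = (1 − 0.87975)/0.9508 = 0.12647
z = sin θ / κ = 0.47544/0.9508 = 0.50004
x = ρ cos φ = 0.12647 × cos(100.01°) = -0.02198
y = ρ sin φ = 0.12647 × sin(100.01°) = 0.12455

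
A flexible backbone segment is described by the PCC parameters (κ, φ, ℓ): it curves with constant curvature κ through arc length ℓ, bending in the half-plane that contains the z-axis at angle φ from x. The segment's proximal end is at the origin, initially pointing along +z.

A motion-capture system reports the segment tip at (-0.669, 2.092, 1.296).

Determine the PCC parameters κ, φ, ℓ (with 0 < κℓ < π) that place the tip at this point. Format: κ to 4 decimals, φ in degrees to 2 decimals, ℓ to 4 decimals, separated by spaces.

ρ = √(x²+y²) = √(-0.669² + 2.092²) = 2.19637
φ = atan2(y, x) mod 360° = atan2(2.092, -0.669) = 107.7337°
|p|² = ρ² + z² = 2.19637² + 1.296² = 6.50364
κ = 2ρ / |p|² = 2×2.19637 / 6.50364 = 0.67543
θ = 2·atan2(ρ, z) = 2·atan2(2.19637, 1.296) = 2.07543 rad
ℓ = θ/κ = 2.07543/0.67543 = 3.07276

0.6754 107.73 3.0728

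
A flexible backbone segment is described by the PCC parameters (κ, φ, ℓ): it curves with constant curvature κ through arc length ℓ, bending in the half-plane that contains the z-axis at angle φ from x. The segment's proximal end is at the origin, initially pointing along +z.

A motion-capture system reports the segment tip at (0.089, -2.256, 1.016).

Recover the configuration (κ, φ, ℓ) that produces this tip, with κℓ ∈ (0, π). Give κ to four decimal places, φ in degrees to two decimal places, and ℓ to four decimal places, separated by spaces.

0.7367 272.26 3.1166

ρ = √(x²+y²) = √(0.089² + -2.256²) = 2.25775
φ = atan2(y, x) mod 360° = atan2(-2.256, 0.089) = 272.2592°
|p|² = ρ² + z² = 2.25775² + 1.016² = 6.12971
κ = 2ρ / |p|² = 2×2.25775 / 6.12971 = 0.73666
θ = 2·atan2(ρ, z) = 2·atan2(2.25775, 1.016) = 2.29588 rad
ℓ = θ/κ = 2.29588/0.73666 = 3.11661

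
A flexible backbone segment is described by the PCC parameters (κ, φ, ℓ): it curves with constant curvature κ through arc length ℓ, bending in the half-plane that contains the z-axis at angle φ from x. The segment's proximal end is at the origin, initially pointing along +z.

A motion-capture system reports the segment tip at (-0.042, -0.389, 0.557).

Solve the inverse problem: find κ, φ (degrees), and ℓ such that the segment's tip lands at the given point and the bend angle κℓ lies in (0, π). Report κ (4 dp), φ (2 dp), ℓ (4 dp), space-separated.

1.6889 263.84 0.7252

ρ = √(x²+y²) = √(-0.042² + -0.389²) = 0.39126
φ = atan2(y, x) mod 360° = atan2(-0.389, -0.042) = 263.8377°
|p|² = ρ² + z² = 0.39126² + 0.557² = 0.46333
κ = 2ρ / |p|² = 2×0.39126 / 0.46333 = 1.68889
θ = 2·atan2(ρ, z) = 2·atan2(0.39126, 0.557) = 1.22473 rad
ℓ = θ/κ = 1.22473/1.68889 = 0.72517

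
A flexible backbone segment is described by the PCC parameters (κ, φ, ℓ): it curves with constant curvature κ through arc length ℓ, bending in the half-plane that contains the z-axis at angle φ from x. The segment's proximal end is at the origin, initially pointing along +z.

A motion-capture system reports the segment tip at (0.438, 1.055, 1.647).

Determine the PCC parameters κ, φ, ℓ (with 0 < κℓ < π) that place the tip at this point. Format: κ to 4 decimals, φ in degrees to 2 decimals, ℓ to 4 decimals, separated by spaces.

ρ = √(x²+y²) = √(0.438² + 1.055²) = 1.14231
φ = atan2(y, x) mod 360° = atan2(1.055, 0.438) = 67.4534°
|p|² = ρ² + z² = 1.14231² + 1.647² = 4.01748
κ = 2ρ / |p|² = 2×1.14231 / 4.01748 = 0.56867
θ = 2·atan2(ρ, z) = 2·atan2(1.14231, 1.647) = 1.21279 rad
ℓ = θ/κ = 1.21279/0.56867 = 2.13269

0.5687 67.45 2.1327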